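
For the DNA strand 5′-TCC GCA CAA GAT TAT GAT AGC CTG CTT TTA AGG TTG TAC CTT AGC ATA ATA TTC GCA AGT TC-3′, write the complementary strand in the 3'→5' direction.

3'-AGGCGTGTTCTAATACTATCGGACGAAAATTCCAACATGGAATCGTATTATAAGCGTTCAAG-5'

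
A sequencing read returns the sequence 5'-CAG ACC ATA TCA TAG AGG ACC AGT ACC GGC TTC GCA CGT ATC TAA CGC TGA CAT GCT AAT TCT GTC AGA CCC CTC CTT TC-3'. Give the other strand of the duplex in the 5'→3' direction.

5'-GAAAGGAGGGGTCTGACAGAATTAGCATGTCAGCGTTAGATACGTGCGAAGCCGGTACTGGTCCTCTATGATATGGTCTG-3'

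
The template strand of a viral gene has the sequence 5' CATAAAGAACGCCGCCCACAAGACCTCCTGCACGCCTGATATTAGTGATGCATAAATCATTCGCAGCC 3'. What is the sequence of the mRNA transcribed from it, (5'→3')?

5'-GGCUGCGAAUGAUUUAUGCAUCACUAAUAUCAGGCGUGCAGGAGGUCUUGUGGGCGGCGUUCUUUAUG-3'

RNA polymerase reads the template 3'→5' and synthesizes mRNA 5'→3' by base-pairing (A→U, T→A, G↔C). The complement of the template is GTATTTCTTGCGGCGGGTGTTCTGGAGGACGTGCGGACTATAATCACTACGTATTTAGTAAGCGTCGG; antiparallel, so 5'→3' the coding strand is GGCTGCGAATGATTTATGCATCACTAATATCAGGCGTGCAGGAGGTCTTGTGGGCGGCGTTCTTTATG. Replace T with U for the mRNA.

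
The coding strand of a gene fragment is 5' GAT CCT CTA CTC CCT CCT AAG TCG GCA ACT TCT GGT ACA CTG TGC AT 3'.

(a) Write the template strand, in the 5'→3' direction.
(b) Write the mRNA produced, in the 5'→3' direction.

(a) 5′-ATGCACAGTGTACCAGAAGTTGCCGACTTAGGAGGGAGTAGAGGATC-3′
(b) 5'-GAUCCUCUACUCCCUCCUAAGUCGGCAACUUCUGGUACACUGUGCAU-3'

(a) The template strand is the reverse complement of the coding strand: complement CTAGGAGATGAGGGAGGATTCAGCCGTTGAAGACCATGTGACACGTA, then reverse.
(b) mRNA matches the coding strand with T→U.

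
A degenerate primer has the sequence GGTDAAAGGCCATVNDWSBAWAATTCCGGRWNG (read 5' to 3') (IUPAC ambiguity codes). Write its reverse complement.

5'-CNWYCCGGAATTWTVSWHNBATGGCCTTTHACC-3'

Standard pairs A↔T, G↔C; ambiguity codes pair R↔Y, W↔W, S↔S, B↔V, D↔H, N↔N. Complement (CCAHTTTCCGGTABNHWSVTWTTAAGGCCYWNC), then reverse for 5'→3'.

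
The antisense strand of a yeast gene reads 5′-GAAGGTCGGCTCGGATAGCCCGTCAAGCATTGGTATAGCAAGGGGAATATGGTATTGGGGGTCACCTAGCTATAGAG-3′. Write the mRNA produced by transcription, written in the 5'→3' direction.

5'-CUCUAUAGCUAGGUGACCCCCAAUACCAUAUUCCCCUUGCUAUACCAAUGCUUGACGGGCUAUCCGAGCCGACCUUC-3'

RNA polymerase reads the template 3'→5' and synthesizes mRNA 5'→3' by base-pairing (A→U, T→A, G↔C). The complement of the template is CTTCCAGCCGAGCCTATCGGGCAGTTCGTAACCATATCGTTCCCCTTATACCATAACCCCCAGTGGATCGATATCTC; antiparallel, so 5'→3' the coding strand is CTCTATAGCTAGGTGACCCCCAATACCATATTCCCCTTGCTATACCAATGCTTGACGGGCTATCCGAGCCGACCTTC. Replace T with U for the mRNA.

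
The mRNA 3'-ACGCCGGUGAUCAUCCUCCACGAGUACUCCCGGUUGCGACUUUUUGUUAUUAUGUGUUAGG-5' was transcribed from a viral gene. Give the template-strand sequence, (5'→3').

Written 5'→3' the mRNA is GGAUUGUGUAUUAUUGUUUUUCAGCGUUGGCCCUCAUGAGCACCUCCUACUAGUGGCCGCA, so the coding DNA strand is GGATTGTGTATTATTGTTTTTCAGCGTTGGCCCTCATGAGCACCTCCTACTAGTGGCCGCA. The template is its reverse complement.

5'-TGCGGCCACTAGTAGGAGGTGCTCATGAGGGCCAACGCTGAAAAACAATAATACACAATCC-3'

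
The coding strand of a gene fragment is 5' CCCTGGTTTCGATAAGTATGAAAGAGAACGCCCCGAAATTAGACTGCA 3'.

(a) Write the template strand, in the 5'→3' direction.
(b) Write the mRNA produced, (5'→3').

(a) 5'-TGCAGTCTAATTTCGGGGCGTTCTCTTTCATACTTATCGAAACCAGGG-3'
(b) 5'-CCCUGGUUUCGAUAAGUAUGAAAGAGAACGCCCCGAAAUUAGACUGCA-3'

(a) The template strand is the reverse complement of the coding strand: complement GGGACCAAAGCTATTCATACTTTCTCTTGCGGGGCTTTAATCTGACGT, then reverse.
(b) mRNA matches the coding strand with T→U.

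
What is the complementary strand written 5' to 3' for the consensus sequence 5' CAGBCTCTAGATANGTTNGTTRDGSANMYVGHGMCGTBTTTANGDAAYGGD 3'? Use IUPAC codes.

Standard pairs A↔T, G↔C; ambiguity codes pair R↔Y, M↔K, S↔S, B↔V, D↔H, N↔N. Complement (GTCVGAGATCTATNCAANCAAYHCSTNKRBCDCKGCAVAAATNCHTTRCCH), then reverse for 5'→3'.

5'-HCCRTTHCNTAAAVACGKCDCBRKNTSCHYAACNAACNTATCTAGAGVCTG-3'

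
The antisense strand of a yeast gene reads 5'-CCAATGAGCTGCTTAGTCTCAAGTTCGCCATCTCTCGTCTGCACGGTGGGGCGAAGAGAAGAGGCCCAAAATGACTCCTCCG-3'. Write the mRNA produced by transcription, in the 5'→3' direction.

RNA polymerase reads the template 3'→5' and synthesizes mRNA 5'→3' by base-pairing (A→U, T→A, G↔C). The complement of the template is GGTTACTCGACGAATCAGAGTTCAAGCGGTAGAGAGCAGACGTGCCACCCCGCTTCTCTTCTCCGGGTTTTACTGAGGAGGC; antiparallel, so 5'→3' the coding strand is CGGAGGAGTCATTTTGGGCCTCTTCTCTTCGCCCCACCGTGCAGACGAGAGATGGCGAACTTGAGACTAAGCAGCTCATTGG. Replace T with U for the mRNA.

5'-CGGAGGAGUCAUUUUGGGCCUCUUCUCUUCGCCCCACCGUGCAGACGAGAGAUGGCGAACUUGAGACUAAGCAGCUCAUUGG-3'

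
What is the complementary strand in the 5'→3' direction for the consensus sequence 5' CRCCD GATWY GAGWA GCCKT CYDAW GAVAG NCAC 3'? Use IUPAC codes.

Standard pairs A↔T, G↔C; ambiguity codes pair R↔Y, K↔M, W↔W, D↔H, V↔B, N↔N. Complement (GYGGHCTAWRCTCWTCGGMAGRHTWCTBTCNGTG), then reverse for 5'→3'.

5'-GTGNCTBTCWTHRGAMGGCTWCTCRWATCHGGYG-3'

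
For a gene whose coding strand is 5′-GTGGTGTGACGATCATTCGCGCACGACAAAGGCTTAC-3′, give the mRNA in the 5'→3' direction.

5'-GUGGUGUGACGAUCAUUCGCGCACGACAAAGGCUUAC-3'

mRNA has the coding-strand sequence with U in place of T.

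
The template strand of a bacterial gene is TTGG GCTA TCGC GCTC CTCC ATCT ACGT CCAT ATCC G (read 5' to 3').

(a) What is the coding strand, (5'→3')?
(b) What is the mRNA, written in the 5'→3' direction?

(a) 5′-CGGATATGGACGTAGATGGAGGAGCGCGATAGCCCAA-3′
(b) 5'-CGGAUAUGGACGUAGAUGGAGGAGCGCGAUAGCCCAA-3'

(a) The coding strand is the reverse complement of the template: complement AACCCGATAGCGCGAGGAGGTAGATGCAGGTATAGGC, then reverse.
(b) mRNA has the coding-strand sequence with T→U.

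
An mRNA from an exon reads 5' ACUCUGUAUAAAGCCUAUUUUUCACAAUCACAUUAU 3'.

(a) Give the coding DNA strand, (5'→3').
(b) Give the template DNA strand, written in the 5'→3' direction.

(a) 5'-ACTCTGTATAAAGCCTATTTTTCACAATCACATTAT-3'
(b) 5′-ATAATGTGATTGTGAAAAATAGGCTTTATACAGAGT-3′

(a) The coding strand matches the mRNA with U→T.
(b) The template strand is the reverse complement of the coding strand.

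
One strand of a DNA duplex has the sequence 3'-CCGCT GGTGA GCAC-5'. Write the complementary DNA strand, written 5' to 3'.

5'-GGCGACCACTCGTG-3'

The strand is given 3'→5', so its complement runs 5'→3' in the same left-to-right order: pair each base A↔T, G↔C.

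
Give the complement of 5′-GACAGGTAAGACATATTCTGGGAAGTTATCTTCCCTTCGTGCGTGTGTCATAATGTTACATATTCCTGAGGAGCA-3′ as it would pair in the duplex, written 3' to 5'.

3'-CTGTCCATTCTGTATAAGACCCTTCAATAGAAGGGAAGCACGCACACAGTATTACAATGTATAAGGACTCCTCGT-5'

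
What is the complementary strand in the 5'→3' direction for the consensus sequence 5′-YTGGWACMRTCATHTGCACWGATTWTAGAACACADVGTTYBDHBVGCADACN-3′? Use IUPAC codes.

Standard pairs A↔T, G↔C; ambiguity codes pair R↔Y, M↔K, W↔W, B↔V, D↔H, N↔N. Complement (RACCWTGKYAGTADACGTGWCTAAWATCTTGTGTHBCAARVHDVBCGTHTGN), then reverse for 5'→3'.

5′-NGTHTGCBVDHVRAACBHTGTGTTCTAWAATCWGTGCADATGAYKGTWCCAR-3′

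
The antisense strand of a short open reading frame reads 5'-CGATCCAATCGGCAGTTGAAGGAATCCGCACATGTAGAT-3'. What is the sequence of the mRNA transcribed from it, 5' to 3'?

5'-AUCUACAUGUGCGGAUUCCUUCAACUGCCGAUUGGAUCG-3'

The mRNA has the sequence of the coding strand (reverse complement of the template) with T→U. Reverse complement of CGATCCAATCGGCAGTTGAAGGAATCCGCACATGTAGAT is ATCTACATGTGCGGATTCCTTCAACTGCCGATTGGATCG; then T→U.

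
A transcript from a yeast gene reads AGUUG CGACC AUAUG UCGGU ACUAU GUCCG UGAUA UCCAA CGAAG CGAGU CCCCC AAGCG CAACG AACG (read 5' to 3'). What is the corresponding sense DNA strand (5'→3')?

The coding DNA strand has the same 5'→3' sequence as the mRNA with U replaced by T.

5'-AGTTGCGACCATATGTCGGTACTATGTCCGTGATATCCAACGAAGCGAGTCCCCCAAGCGCAACGAACG-3'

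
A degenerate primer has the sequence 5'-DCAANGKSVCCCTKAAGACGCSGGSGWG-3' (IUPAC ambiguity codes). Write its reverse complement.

5′-CWCSCCSGCGTCTTMAGGGBSMCNTTGH-3′

Standard pairs A↔T, G↔C; ambiguity codes pair K↔M, W↔W, S↔S, D↔H, V↔B, N↔N. Complement (HGTTNCMSBGGGAMTTCTGCGSCCSCWC), then reverse for 5'→3'.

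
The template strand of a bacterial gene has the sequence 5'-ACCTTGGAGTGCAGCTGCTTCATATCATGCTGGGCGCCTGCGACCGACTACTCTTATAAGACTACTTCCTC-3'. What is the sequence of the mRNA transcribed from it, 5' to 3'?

5'-GAGGAAGUAGUCUUAUAAGAGUAGUCGGUCGCAGGCGCCCAGCAUGAUAUGAAGCAGCUGCACUCCAAGGU-3'

The mRNA has the sequence of the coding strand (reverse complement of the template) with T→U. Reverse complement of ACCTTGGAGTGCAGCTGCTTCATATCATGCTGGGCGCCTGCGACCGACTACTCTTATAAGACTACTTCCTC is GAGGAAGTAGTCTTATAAGAGTAGTCGGTCGCAGGCGCCCAGCATGATATGAAGCAGCTGCACTCCAAGGT; then T→U.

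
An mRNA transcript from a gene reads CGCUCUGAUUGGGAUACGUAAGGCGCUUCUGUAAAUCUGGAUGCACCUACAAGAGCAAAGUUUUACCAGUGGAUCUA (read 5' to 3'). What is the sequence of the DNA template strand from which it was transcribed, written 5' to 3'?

Replace U with T to get the coding DNA strand: CGCTCTGATTGGGATACGTAAGGCGCTTCTGTAAATCTGGATGCACCTACAAGAGCAAAGTTTTACCAGTGGATCTA. The template strand is its reverse complement (complement GCGAGACTAACCCTATGCATTCCGCGAAGACATTTAGACCTACGTGGATGTTCTCGTTTCAAAATGGTCACCTAGAT, then reverse).

5'-TAGATCCACTGGTAAAACTTTGCTCTTGTAGGTGCATCCAGATTTACAGAAGCGCCTTACGTATCCCAATCAGAGCG-3'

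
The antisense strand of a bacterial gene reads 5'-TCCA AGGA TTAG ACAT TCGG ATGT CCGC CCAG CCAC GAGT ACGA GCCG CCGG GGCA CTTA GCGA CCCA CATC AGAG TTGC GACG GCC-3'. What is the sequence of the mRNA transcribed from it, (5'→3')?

5'-GGCCGUCGCAACUCUGAUGUGGGUCGCUAAGUGCCCCGGCGGCUCGUACUCGUGGCUGGGCGGACAUCCGAAUGUCUAAUCCUUGGA-3'

The mRNA has the sequence of the coding strand (reverse complement of the template) with T→U. Reverse complement of TCCAAGGATTAGACATTCGGATGTCCGCCCAGCCACGAGTACGAGCCGCCGGGGCACTTAGCGACCCACATCAGAGTTGCGACGGCC is GGCCGTCGCAACTCTGATGTGGGTCGCTAAGTGCCCCGGCGGCTCGTACTCGTGGCTGGGCGGACATCCGAATGTCTAATCCTTGGA; then T→U.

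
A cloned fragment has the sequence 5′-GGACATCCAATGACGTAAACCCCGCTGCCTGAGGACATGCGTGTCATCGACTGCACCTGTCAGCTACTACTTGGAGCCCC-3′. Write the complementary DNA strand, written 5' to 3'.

Pairing A↔T and G↔C gives CCTGTAGGTTACTGCATTTGGGGCGACGGACTCCTGTACGCACAGTAGCTGACGTGGACAGTCGATGATGAACCTCGGGG, running 3'→5'. Reverse for the 5'→3' convention.

5'-GGGGCTCCAAGTAGTAGCTGACAGGTGCAGTCGATGACACGCATGTCCTCAGGCAGCGGGGTTTACGTCATTGGATGTCC-3'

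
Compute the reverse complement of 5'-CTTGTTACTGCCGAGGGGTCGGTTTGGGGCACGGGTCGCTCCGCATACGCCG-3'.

Reading the sequence 3'→5' and pairing each base (A↔T, G↔C) gives the reverse complement directly.

5′-CGGCGTATGCGGAGCGACCCGTGCCCCAAACCGACCCCTCGGCAGTAACAAG-3′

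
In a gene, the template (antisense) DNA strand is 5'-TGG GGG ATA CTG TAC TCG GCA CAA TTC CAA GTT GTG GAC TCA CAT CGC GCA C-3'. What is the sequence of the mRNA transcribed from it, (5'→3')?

5'-GUGCGCGAUGUGAGUCCACAACUUGGAAUUGUGCCGAGUACAGUAUCCCCCA-3'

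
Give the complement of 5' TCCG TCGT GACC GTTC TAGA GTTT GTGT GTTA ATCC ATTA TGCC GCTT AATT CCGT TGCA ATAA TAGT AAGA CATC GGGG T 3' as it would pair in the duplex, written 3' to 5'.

3'-AGGCAGCACTGGCAAGATCTCAAACACACAATTAGGTAATACGGCGAATTAAGGCAACGTTATTATCATTCTGTAGCCCCA-5'

Base-pairing A↔T, G↔C gives the complement. The complementary strand is antiparallel, so paired with a 5'→3' strand it runs 3'→5'.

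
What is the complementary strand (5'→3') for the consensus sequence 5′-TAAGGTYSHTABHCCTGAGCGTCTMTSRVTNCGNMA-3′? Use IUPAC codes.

Standard pairs A↔T, G↔C; ambiguity codes pair R↔Y, M↔K, S↔S, B↔V, H↔D, N↔N. Complement (ATTCCARSDATVDGGACTCGCAGAKASYBANGCNKT), then reverse for 5'→3'.

5′-TKNCGNABYSAKAGACGCTCAGGDVTADSRACCTTA-3′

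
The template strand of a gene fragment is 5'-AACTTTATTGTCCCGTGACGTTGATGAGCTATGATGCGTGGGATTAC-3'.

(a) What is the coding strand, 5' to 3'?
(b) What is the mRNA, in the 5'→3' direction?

(a) The coding strand is the reverse complement of the template: complement TTGAAATAACAGGGCACTGCAACTACTCGATACTACGCACCCTAATG, then reverse.
(b) mRNA has the coding-strand sequence with T→U.

(a) 5'-GTAATCCCACGCATCATAGCTCATCAACGTCACGGGACAATAAAGTT-3'
(b) 5'-GUAAUCCCACGCAUCAUAGCUCAUCAACGUCACGGGACAAUAAAGUU-3'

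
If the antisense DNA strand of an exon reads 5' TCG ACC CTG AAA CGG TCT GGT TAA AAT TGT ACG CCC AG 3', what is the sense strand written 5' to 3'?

The coding strand is complementary and antiparallel to the template: take the complement (A↔T, G↔C) and reverse.

5'-CTGGGCGTACAATTTTAACCAGACCGTTTCAGGGTCGA-3'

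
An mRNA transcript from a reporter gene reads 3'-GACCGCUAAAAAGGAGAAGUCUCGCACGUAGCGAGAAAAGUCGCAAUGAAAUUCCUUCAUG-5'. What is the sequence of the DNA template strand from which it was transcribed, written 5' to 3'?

5'-CTGGCGATTTTTCCTCTTCAGAGCGTGCATCGCTCTTTTCAGCGTTACTTTAAGGAAGTAC-3'

Written 5'→3' the mRNA is GUACUUCCUUAAAGUAACGCUGAAAAGAGCGAUGCACGCUCUGAAGAGGAAAAAUCGCCAG, so the coding DNA strand is GTACTTCCTTAAAGTAACGCTGAAAAGAGCGATGCACGCTCTGAAGAGGAAAAATCGCCAG. The template is its reverse complement.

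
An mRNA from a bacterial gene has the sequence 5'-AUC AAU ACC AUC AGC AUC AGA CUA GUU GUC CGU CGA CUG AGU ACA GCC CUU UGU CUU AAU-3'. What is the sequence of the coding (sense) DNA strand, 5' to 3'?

5'-ATCAATACCATCAGCATCAGACTAGTTGTCCGTCGACTGAGTACAGCCCTTTGTCTTAAT-3'

The coding DNA strand has the same 5'→3' sequence as the mRNA with U replaced by T.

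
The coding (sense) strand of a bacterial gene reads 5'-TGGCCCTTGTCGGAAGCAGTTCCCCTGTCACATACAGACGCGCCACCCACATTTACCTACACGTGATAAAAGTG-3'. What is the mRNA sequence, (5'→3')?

5'-UGGCCCUUGUCGGAAGCAGUUCCCCUGUCACAUACAGACGCGCCACCCACAUUUACCUACACGUGAUAAAAGUG-3'

mRNA has the coding-strand sequence with U in place of T.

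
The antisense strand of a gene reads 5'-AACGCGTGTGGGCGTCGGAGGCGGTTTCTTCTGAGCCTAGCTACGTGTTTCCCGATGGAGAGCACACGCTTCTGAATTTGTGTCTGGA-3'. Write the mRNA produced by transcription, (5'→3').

5'-UCCAGACACAAAUUCAGAAGCGUGUGCUCUCCAUCGGGAAACACGUAGCUAGGCUCAGAAGAAACCGCCUCCGACGCCCACACGCGUU-3'

The mRNA has the sequence of the coding strand (reverse complement of the template) with T→U. Reverse complement of AACGCGTGTGGGCGTCGGAGGCGGTTTCTTCTGAGCCTAGCTACGTGTTTCCCGATGGAGAGCACACGCTTCTGAATTTGTGTCTGGA is TCCAGACACAAATTCAGAAGCGTGTGCTCTCCATCGGGAAACACGTAGCTAGGCTCAGAAGAAACCGCCTCCGACGCCCACACGCGTT; then T→U.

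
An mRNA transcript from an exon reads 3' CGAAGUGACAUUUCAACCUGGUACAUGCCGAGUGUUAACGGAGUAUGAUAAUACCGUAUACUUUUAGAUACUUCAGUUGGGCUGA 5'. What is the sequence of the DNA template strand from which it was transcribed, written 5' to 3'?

Written 5'→3' the mRNA is AGUCGGGUUGACUUCAUAGAUUUUCAUAUGCCAUAAUAGUAUGAGGCAAUUGUGAGCCGUACAUGGUCCAACUUUACAGUGAAGC, so the coding DNA strand is AGTCGGGTTGACTTCATAGATTTTCATATGCCATAATAGTATGAGGCAATTGTGAGCCGTACATGGTCCAACTTTACAGTGAAGC. The template is its reverse complement.

5'-GCTTCACTGTAAAGTTGGACCATGTACGGCTCACAATTGCCTCATACTATTATGGCATATGAAAATCTATGAAGTCAACCCGACT-3'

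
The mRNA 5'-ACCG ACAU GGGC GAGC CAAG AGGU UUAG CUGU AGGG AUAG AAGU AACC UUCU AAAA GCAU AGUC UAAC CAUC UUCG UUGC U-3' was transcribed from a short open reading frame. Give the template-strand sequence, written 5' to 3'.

5'-AGCAACGAAGATGGTTAGACTATGCTTTTAGAAGGTTACTTCTATCCCTACAGCTAAACCTCTTGGCTCGCCCATGTCGGT-3'

Replace U with T to get the coding DNA strand: ACCGACATGGGCGAGCCAAGAGGTTTAGCTGTAGGGATAGAAGTAACCTTCTAAAAGCATAGTCTAACCATCTTCGTTGCT. The template strand is its reverse complement (complement TGGCTGTACCCGCTCGGTTCTCCAAATCGACATCCCTATCTTCATTGGAAGATTTTCGTATCAGATTGGTAGAAGCAACGA, then reverse).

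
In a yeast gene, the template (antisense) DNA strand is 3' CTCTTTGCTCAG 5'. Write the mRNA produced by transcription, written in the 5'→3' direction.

Reading the template 3'→5' as shown, RNA polymerase pairs each base (A→U, T→A, G↔C) to build mRNA 5'→3' directly.

5'-GAGAAACGAGUC-3'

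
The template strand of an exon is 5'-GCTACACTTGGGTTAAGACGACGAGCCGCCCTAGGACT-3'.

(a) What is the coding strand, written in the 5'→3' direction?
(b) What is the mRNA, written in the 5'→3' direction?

(a) 5′-AGTCCTAGGGCGGCTCGTCGTCTTAACCCAAGTGTAGC-3′
(b) 5'-AGUCCUAGGGCGGCUCGUCGUCUUAACCCAAGUGUAGC-3'

(a) The coding strand is the reverse complement of the template: complement CGATGTGAACCCAATTCTGCTGCTCGGCGGGATCCTGA, then reverse.
(b) mRNA has the coding-strand sequence with T→U.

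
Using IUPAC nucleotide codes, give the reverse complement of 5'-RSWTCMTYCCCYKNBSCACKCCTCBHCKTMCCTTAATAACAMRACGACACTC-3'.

Standard pairs A↔T, G↔C; ambiguity codes pair R↔Y, M↔K, W↔W, S↔S, B↔V, H↔D, N↔N. Complement (YSWAGKARGGGRMNVSGTGMGGAGVDGMAKGGAATTATTGTKYTGCTGTGAG), then reverse for 5'→3'.

5'-GAGTGTCGTYKTGTTATTAAGGKAMGDVGAGGMGTGSVNMRGGGRAKGAWSY-3'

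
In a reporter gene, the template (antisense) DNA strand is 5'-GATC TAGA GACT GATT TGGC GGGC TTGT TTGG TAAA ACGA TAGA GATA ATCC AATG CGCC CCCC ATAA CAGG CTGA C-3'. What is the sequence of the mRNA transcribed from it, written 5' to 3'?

RNA polymerase reads the template 3'→5' and synthesizes mRNA 5'→3' by base-pairing (A→U, T→A, G↔C). The complement of the template is CTAGATCTCTGACTAAACCGCCCGAACAAACCATTTTGCTATCTCTATTAGGTTACGCGGGGGGTATTGTCCGACTG; antiparallel, so 5'→3' the coding strand is GTCAGCCTGTTATGGGGGGCGCATTGGATTATCTCTATCGTTTTACCAAACAAGCCCGCCAAATCAGTCTCTAGATC. Replace T with U for the mRNA.

5'-GUCAGCCUGUUAUGGGGGGCGCAUUGGAUUAUCUCUAUCGUUUUACCAAACAAGCCCGCCAAAUCAGUCUCUAGAUC-3'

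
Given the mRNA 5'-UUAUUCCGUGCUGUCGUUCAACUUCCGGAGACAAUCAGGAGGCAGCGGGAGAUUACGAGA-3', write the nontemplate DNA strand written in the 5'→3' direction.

The coding DNA strand has the same 5'→3' sequence as the mRNA with U replaced by T.

5'-TTATTCCGTGCTGTCGTTCAACTTCCGGAGACAATCAGGAGGCAGCGGGAGATTACGAGA-3'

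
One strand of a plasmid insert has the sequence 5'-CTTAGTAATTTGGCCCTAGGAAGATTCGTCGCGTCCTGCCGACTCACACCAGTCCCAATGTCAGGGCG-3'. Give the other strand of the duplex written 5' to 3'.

5'-CGCCCTGACATTGGGACTGGTGTGAGTCGGCAGGACGCGACGAATCTTCCTAGGGCCAAATTACTAAG-3'

Pairing A↔T and G↔C gives GAATCATTAAACCGGGATCCTTCTAAGCAGCGCAGGACGGCTGAGTGTGGTCAGGGTTACAGTCCCGC, running 3'→5'. Reverse for the 5'→3' convention.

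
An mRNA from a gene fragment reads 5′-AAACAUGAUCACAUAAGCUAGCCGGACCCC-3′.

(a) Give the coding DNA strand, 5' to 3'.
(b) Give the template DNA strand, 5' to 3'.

(a) 5'-AAACATGATCACATAAGCTAGCCGGACCCC-3'
(b) 5'-GGGGTCCGGCTAGCTTATGTGATCATGTTT-3'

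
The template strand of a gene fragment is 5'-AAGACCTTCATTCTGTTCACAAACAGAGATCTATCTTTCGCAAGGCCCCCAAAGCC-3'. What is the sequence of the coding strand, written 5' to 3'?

The coding strand is complementary and antiparallel to the template: take the complement (A↔T, G↔C) and reverse.

5′-GGCTTTGGGGGCCTTGCGAAAGATAGATCTCTGTTTGTGAACAGAATGAAGGTCTT-3′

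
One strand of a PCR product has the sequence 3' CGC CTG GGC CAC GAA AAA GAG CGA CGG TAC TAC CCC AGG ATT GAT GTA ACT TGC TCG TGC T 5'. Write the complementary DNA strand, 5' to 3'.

The strand is given 3'→5', so its complement runs 5'→3' in the same left-to-right order: pair each base A↔T, G↔C.

5'-GCGGACCCGGTGCTTTTTCTCGCTGCCATGATGGGGTCCTAACTACATTGAACGAGCACGA-3'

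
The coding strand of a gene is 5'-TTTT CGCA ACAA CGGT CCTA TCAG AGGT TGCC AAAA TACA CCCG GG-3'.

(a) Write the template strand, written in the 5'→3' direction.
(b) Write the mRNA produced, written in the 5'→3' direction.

(a) 5′-CCCGGGTGTATTTTGGCAACCTCTGATAGGACCGTTGTTGCGAAAA-3′
(b) 5′-UUUUCGCAACAACGGUCCUAUCAGAGGUUGCCAAAAUACACCCGGG-3′

(a) The template strand is the reverse complement of the coding strand: complement AAAAGCGTTGTTGCCAGGATAGTCTCCAACGGTTTTATGTGGGCCC, then reverse.
(b) mRNA matches the coding strand with T→U.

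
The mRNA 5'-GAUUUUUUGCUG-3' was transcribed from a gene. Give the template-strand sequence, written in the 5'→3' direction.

Replace U with T to get the coding DNA strand: GATTTTTTGCTG. The template strand is its reverse complement (complement CTAAAAAACGAC, then reverse).

5′-CAGCAAAAAATC-3′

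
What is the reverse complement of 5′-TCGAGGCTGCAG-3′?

Complement each base (A↔T, G↔C): AGCTCCGACGTC. Then reverse.

5'-CTGCAGCCTCGA-3'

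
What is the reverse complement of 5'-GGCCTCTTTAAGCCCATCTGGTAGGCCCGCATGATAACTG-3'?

5'-CAGTTATCATGCGGGCCTACCAGATGGGCTTAAAGAGGCC-3'

Complement each base (A↔T, G↔C): CCGGAGAAATTCGGGTAGACCATCCGGGCGTACTATTGAC. Then reverse.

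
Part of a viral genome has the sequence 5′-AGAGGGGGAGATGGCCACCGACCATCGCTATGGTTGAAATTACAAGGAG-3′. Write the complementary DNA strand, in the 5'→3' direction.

The complement of AGAGGGGGAGATGGCCACCGACCATCGCTATGGTTGAAATTACAAGGAG is TCTCCCCCTCTACCGGTGGCTGGTAGCGATACCAACTTTAATGTTCCTC (A↔T, G↔C). DNA strands are antiparallel, so the complementary strand runs 3'→5'; reversing gives the 5'→3' form.

5′-CTCCTTGTAATTTCAACCATAGCGATGGTCGGTGGCCATCTCCCCCTCT-3′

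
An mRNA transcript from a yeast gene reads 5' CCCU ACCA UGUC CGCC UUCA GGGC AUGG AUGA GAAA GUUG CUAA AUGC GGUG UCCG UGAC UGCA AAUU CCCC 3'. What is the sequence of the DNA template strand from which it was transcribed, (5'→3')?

5′-GGGGAATTTGCAGTCACGGACACCGCATTTAGCAACTTTCTCATCCATGCCCTGAAGGCGGACATGGTAGGG-3′

Replace U with T to get the coding DNA strand: CCCTACCATGTCCGCCTTCAGGGCATGGATGAGAAAGTTGCTAAATGCGGTGTCCGTGACTGCAAATTCCCC. The template strand is its reverse complement (complement GGGATGGTACAGGCGGAAGTCCCGTACCTACTCTTTCAACGATTTACGCCACAGGCACTGACGTTTAAGGGG, then reverse).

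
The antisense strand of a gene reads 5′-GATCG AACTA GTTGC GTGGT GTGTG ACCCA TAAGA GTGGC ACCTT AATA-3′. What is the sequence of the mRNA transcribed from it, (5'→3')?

5'-UAUUAAGGUGCCACUCUUAUGGGUCACACACCACGCAACUAGUUCGAUC-3'

The mRNA has the sequence of the coding strand (reverse complement of the template) with T→U. Reverse complement of GATCGAACTAGTTGCGTGGTGTGTGACCCATAAGAGTGGCACCTTAATA is TATTAAGGTGCCACTCTTATGGGTCACACACCACGCAACTAGTTCGATC; then T→U.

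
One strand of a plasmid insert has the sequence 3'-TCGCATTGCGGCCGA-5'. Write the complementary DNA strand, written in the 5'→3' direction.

The strand is given 3'→5', so its complement runs 5'→3' in the same left-to-right order: pair each base A↔T, G↔C.

5′-AGCGTAACGCCGGCT-3′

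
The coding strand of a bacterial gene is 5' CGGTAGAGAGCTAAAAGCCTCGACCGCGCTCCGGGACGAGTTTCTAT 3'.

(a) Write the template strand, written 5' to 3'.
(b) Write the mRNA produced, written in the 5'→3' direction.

(a) The template strand is the reverse complement of the coding strand: complement GCCATCTCTCGATTTTCGGAGCTGGCGCGAGGCCCTGCTCAAAGATA, then reverse.
(b) mRNA matches the coding strand with T→U.

(a) 5′-ATAGAAACTCGTCCCGGAGCGCGGTCGAGGCTTTTAGCTCTCTACCG-3′
(b) 5′-CGGUAGAGAGCUAAAAGCCUCGACCGCGCUCCGGGACGAGUUUCUAU-3′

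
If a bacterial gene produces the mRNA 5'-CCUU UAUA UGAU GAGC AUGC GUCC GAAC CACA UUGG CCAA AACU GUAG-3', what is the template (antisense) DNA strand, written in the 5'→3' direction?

5′-CTACAGTTTTGGCCAATGTGGTTCGGACGCATGCTCATCATATAAAGG-3′

Replace U with T to get the coding DNA strand: CCTTTATATGATGAGCATGCGTCCGAACCACATTGGCCAAAACTGTAG. The template strand is its reverse complement (complement GGAAATATACTACTCGTACGCAGGCTTGGTGTAACCGGTTTTGACATC, then reverse).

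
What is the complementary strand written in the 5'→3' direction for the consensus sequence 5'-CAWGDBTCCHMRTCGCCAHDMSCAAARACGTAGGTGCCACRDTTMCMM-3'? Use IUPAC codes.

5′-KKGKAAHYGTGGCACCTACGTYTTTGSKHDTGGCGAYKDGGAVHCWTG-3′

Standard pairs A↔T, G↔C; ambiguity codes pair R↔Y, M↔K, W↔W, S↔S, B↔V, D↔H. Complement (GTWCHVAGGDKYAGCGGTDHKSGTTTYTGCATCCACGGTGYHAAKGKK), then reverse for 5'→3'.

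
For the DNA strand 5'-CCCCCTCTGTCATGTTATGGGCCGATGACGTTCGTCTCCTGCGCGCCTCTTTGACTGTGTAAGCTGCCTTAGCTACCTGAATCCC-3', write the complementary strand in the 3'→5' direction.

3'-GGGGGAGACAGTACAATACCCGGCTACTGCAAGCAGAGGACGCGCGGAGAAACTGACACATTCGACGGAATCGATGGACTTAGGG-5'

Base-pairing A↔T, G↔C gives the complement. The complementary strand is antiparallel, so paired with a 5'→3' strand it runs 3'→5'.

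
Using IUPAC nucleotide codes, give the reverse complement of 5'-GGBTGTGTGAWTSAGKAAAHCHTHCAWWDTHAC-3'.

5'-GTDAHWWTGDADGDTTTMCTSAWTCACACAVCC-3'

Standard pairs A↔T, G↔C; ambiguity codes pair K↔M, W↔W, S↔S, B↔V, D↔H. Complement (CCVACACACTWASTCMTTTDGDADGTWWHADTG), then reverse for 5'→3'.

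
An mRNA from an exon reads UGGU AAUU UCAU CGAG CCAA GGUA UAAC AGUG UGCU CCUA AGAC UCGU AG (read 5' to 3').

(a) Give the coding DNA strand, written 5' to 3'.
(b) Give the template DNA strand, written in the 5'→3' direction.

(a) 5'-TGGTAATTTCATCGAGCCAAGGTATAACAGTGTGCTCCTAAGACTCGTAG-3'
(b) 5'-CTACGAGTCTTAGGAGCACACTGTTATACCTTGGCTCGATGAAATTACCA-3'

(a) The coding strand matches the mRNA with U→T.
(b) The template strand is the reverse complement of the coding strand.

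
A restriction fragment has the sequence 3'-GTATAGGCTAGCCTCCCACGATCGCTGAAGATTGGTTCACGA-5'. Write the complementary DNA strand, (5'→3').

The strand is given 3'→5', so its complement runs 5'→3' in the same left-to-right order: pair each base A↔T, G↔C.

5'-CATATCCGATCGGAGGGTGCTAGCGACTTCTAACCAAGTGCT-3'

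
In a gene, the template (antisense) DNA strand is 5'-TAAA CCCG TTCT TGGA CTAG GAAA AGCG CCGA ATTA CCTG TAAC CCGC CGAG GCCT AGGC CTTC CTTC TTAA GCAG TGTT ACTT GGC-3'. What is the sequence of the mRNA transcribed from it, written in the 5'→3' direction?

5'-GCCAAGUAACACUGCUUAAGAAGGAAGGCCUAGGCCUCGGCGGGUUACAGGUAAUUCGGCGCUUUUCCUAGUCCAAGAACGGGUUUA-3'

The mRNA has the sequence of the coding strand (reverse complement of the template) with T→U. Reverse complement of TAAACCCGTTCTTGGACTAGGAAAAGCGCCGAATTACCTGTAACCCGCCGAGGCCTAGGCCTTCCTTCTTAAGCAGTGTTACTTGGC is GCCAAGTAACACTGCTTAAGAAGGAAGGCCTAGGCCTCGGCGGGTTACAGGTAATTCGGCGCTTTTCCTAGTCCAAGAACGGGTTTA; then T→U.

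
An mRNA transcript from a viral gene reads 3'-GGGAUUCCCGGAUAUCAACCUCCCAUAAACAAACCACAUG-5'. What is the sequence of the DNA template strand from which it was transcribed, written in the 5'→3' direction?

Written 5'→3' the mRNA is GUACACCAAACAAAUACCCUCCAACUAUAGGCCCUUAGGG, so the coding DNA strand is GTACACCAAACAAATACCCTCCAACTATAGGCCCTTAGGG. The template is its reverse complement.

5'-CCCTAAGGGCCTATAGTTGGAGGGTATTTGTTTGGTGTAC-3'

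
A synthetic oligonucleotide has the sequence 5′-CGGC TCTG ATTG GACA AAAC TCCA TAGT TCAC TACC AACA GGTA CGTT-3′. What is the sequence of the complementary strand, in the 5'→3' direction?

5'-AACGTACCTGTTGGTAGTGAACTATGGAGTTTTGTCCAATCAGAGCCG-3'

Pairing A↔T and G↔C gives GCCGAGACTAACCTGTTTTGAGGTATCAAGTGATGGTTGTCCATGCAA, running 3'→5'. Reverse for the 5'→3' convention.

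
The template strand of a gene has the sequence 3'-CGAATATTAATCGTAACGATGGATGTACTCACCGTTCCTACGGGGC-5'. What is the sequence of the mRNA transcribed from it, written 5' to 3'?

Reading the template 3'→5' as shown, RNA polymerase pairs each base (A→U, T→A, G↔C) to build mRNA 5'→3' directly.

5'-GCUUAUAAUUAGCAUUGCUACCUACAUGAGUGGCAAGGAUGCCCCG-3'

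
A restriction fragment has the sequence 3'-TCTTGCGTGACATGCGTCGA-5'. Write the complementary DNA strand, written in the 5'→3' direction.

5'-AGAACGCACTGTACGCAGCT-3'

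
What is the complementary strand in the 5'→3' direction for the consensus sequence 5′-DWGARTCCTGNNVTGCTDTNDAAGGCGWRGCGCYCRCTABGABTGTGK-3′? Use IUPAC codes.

Standard pairs A↔T, G↔C; ambiguity codes pair R↔Y, K↔M, W↔W, B↔V, D↔H, N↔N. Complement (HWCTYAGGACNNBACGAHANHTTCCGCWYCGCGRGYGATVCTVACACM), then reverse for 5'→3'.

5′-MCACAVTCVTAGYGRGCGCYWCGCCTTHNAHAGCABNNCAGGAYTCWH-3′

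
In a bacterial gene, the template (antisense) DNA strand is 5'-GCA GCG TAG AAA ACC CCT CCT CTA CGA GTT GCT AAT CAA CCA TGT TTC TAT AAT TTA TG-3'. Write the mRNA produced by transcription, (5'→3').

5'-CAUAAAUUAUAGAAACAUGGUUGAUUAGCAACUCGUAGAGGAGGGGUUUUCUACGCUGC-3'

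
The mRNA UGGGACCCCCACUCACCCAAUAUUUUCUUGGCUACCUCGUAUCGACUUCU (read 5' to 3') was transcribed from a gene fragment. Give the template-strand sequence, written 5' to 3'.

Replace U with T to get the coding DNA strand: TGGGACCCCCACTCACCCAATATTTTCTTGGCTACCTCGTATCGACTTCT. The template strand is its reverse complement (complement ACCCTGGGGGTGAGTGGGTTATAAAAGAACCGATGGAGCATAGCTGAAGA, then reverse).

5′-AGAAGTCGATACGAGGTAGCCAAGAAAATATTGGGTGAGTGGGGGTCCCA-3′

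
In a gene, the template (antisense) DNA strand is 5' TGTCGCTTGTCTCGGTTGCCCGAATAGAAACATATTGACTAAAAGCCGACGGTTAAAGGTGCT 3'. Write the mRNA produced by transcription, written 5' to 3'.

5'-AGCACCUUUAACCGUCGGCUUUUAGUCAAUAUGUUUCUAUUCGGGCAACCGAGACAAGCGACA-3'

RNA polymerase reads the template 3'→5' and synthesizes mRNA 5'→3' by base-pairing (A→U, T→A, G↔C). The complement of the template is ACAGCGAACAGAGCCAACGGGCTTATCTTTGTATAACTGATTTTCGGCTGCCAATTTCCACGA; antiparallel, so 5'→3' the coding strand is AGCACCTTTAACCGTCGGCTTTTAGTCAATATGTTTCTATTCGGGCAACCGAGACAAGCGACA. Replace T with U for the mRNA.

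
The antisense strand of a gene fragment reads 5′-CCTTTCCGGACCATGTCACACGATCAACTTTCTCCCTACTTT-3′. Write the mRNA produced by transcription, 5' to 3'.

RNA polymerase reads the template 3'→5' and synthesizes mRNA 5'→3' by base-pairing (A→U, T→A, G↔C). The complement of the template is GGAAAGGCCTGGTACAGTGTGCTAGTTGAAAGAGGGATGAAA; antiparallel, so 5'→3' the coding strand is AAAGTAGGGAGAAAGTTGATCGTGTGACATGGTCCGGAAAGG. Replace T with U for the mRNA.

5'-AAAGUAGGGAGAAAGUUGAUCGUGUGACAUGGUCCGGAAAGG-3'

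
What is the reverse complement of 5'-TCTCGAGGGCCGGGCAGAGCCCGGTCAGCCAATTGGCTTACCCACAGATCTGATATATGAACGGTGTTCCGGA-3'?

Complement each base (A↔T, G↔C): AGAGCTCCCGGCCCGTCTCGGGCCAGTCGGTTAACCGAATGGGTGTCTAGACTATATACTTGCCACAAGGCCT. Then reverse.

5'-TCCGGAACACCGTTCATATATCAGATCTGTGGGTAAGCCAATTGGCTGACCGGGCTCTGCCCGGCCCTCGAGA-3'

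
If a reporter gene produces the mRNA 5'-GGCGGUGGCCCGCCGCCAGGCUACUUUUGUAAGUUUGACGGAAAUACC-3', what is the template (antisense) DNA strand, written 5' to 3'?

Replace U with T to get the coding DNA strand: GGCGGTGGCCCGCCGCCAGGCTACTTTTGTAAGTTTGACGGAAATACC. The template strand is its reverse complement (complement CCGCCACCGGGCGGCGGTCCGATGAAAACATTCAAACTGCCTTTATGG, then reverse).

5'-GGTATTTCCGTCAAACTTACAAAAGTAGCCTGGCGGCGGGCCACCGCC-3'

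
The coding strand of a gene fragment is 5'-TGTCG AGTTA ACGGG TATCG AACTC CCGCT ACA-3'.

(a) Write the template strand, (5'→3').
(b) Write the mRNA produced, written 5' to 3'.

(a) The template strand is the reverse complement of the coding strand: complement ACAGCTCAATTGCCCATAGCTTGAGGGCGATGT, then reverse.
(b) mRNA matches the coding strand with T→U.

(a) 5'-TGTAGCGGGAGTTCGATACCCGTTAACTCGACA-3'
(b) 5′-UGUCGAGUUAACGGGUAUCGAACUCCCGCUACA-3′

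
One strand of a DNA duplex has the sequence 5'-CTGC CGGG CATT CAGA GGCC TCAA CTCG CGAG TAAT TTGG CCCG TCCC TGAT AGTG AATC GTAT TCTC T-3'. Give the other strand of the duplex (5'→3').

5'-AGAGAATACGATTCACTATCAGGGACGGGCCAAATTACTCGCGAGTTGAGGCCTCTGAATGCCCGGCAG-3'

The complement of CTGCCGGGCATTCAGAGGCCTCAACTCGCGAGTAATTTGGCCCGTCCCTGATAGTGAATCGTATTCTCT is GACGGCCCGTAAGTCTCCGGAGTTGAGCGCTCATTAAACCGGGCAGGGACTATCACTTAGCATAAGAGA (A↔T, G↔C). DNA strands are antiparallel, so the complementary strand runs 3'→5'; reversing gives the 5'→3' form.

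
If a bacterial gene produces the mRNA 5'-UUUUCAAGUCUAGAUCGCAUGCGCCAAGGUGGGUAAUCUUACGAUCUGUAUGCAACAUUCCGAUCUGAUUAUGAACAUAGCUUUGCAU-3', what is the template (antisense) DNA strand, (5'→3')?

Replace U with T to get the coding DNA strand: TTTTCAAGTCTAGATCGCATGCGCCAAGGTGGGTAATCTTACGATCTGTATGCAACATTCCGATCTGATTATGAACATAGCTTTGCAT. The template strand is its reverse complement (complement AAAAGTTCAGATCTAGCGTACGCGGTTCCACCCATTAGAATGCTAGACATACGTTGTAAGGCTAGACTAATACTTGTATCGAAACGTA, then reverse).

5′-ATGCAAAGCTATGTTCATAATCAGATCGGAATGTTGCATACAGATCGTAAGATTACCCACCTTGGCGCATGCGATCTAGACTTGAAAA-3′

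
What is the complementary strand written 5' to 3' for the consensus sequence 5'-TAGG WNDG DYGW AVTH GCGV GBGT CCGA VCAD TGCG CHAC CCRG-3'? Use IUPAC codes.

Standard pairs A↔T, G↔C; ambiguity codes pair R↔Y, W↔W, B↔V, D↔H, N↔N. Complement (ATCCWNHCHRCWTBADCGCBCVCAGGCTBGTHACGCGDTGGGYC), then reverse for 5'→3'.

5'-CYGGGTDGCGCAHTGBTCGGACVCBCGCDABTWCRHCHNWCCTA-3'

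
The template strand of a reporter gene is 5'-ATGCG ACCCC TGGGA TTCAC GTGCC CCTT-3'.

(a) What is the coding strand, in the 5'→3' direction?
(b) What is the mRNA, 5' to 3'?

(a) 5'-AAGGGGCACGTGAATCCCAGGGGTCGCAT-3'
(b) 5'-AAGGGGCACGUGAAUCCCAGGGGUCGCAU-3'

(a) The coding strand is the reverse complement of the template: complement TACGCTGGGGACCCTAAGTGCACGGGGAA, then reverse.
(b) mRNA has the coding-strand sequence with T→U.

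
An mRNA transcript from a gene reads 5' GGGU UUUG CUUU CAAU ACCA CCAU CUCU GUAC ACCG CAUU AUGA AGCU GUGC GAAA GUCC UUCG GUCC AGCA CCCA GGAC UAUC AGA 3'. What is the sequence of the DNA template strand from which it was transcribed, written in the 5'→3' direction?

5'-TCTGATAGTCCTGGGTGCTGGACCGAAGGACTTTCGCACAGCTTCATAATGCGGTGTACAGAGATGGTGGTATTGAAAGCAAAACCC-3'

Replace U with T to get the coding DNA strand: GGGTTTTGCTTTCAATACCACCATCTCTGTACACCGCATTATGAAGCTGTGCGAAAGTCCTTCGGTCCAGCACCCAGGACTATCAGA. The template strand is its reverse complement (complement CCCAAAACGAAAGTTATGGTGGTAGAGACATGTGGCGTAATACTTCGACACGCTTTCAGGAAGCCAGGTCGTGGGTCCTGATAGTCT, then reverse).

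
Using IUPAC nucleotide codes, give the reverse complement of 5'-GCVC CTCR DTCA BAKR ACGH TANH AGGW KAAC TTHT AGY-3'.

5'-RCTADAAGTTMWCCTDNTADCGTYMTVTGAHYGAGGBGC-3'

Standard pairs A↔T, G↔C; ambiguity codes pair R↔Y, K↔M, W↔W, B↔V, D↔H, N↔N. Complement (CGBGGAGYHAGTVTMYTGCDATNDTCCWMTTGAADATCR), then reverse for 5'→3'.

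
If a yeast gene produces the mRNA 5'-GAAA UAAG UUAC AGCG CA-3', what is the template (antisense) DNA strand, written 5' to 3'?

Replace U with T to get the coding DNA strand: GAAATAAGTTACAGCGCA. The template strand is its reverse complement (complement CTTTATTCAATGTCGCGT, then reverse).

5'-TGCGCTGTAACTTATTTC-3'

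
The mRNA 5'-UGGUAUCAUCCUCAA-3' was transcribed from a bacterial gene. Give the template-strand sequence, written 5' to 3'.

Replace U with T to get the coding DNA strand: TGGTATCATCCTCAA. The template strand is its reverse complement (complement ACCATAGTAGGAGTT, then reverse).

5'-TTGAGGATGATACCA-3'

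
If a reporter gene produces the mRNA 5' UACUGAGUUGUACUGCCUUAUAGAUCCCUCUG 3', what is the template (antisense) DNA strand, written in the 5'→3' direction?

Replace U with T to get the coding DNA strand: TACTGAGTTGTACTGCCTTATAGATCCCTCTG. The template strand is its reverse complement (complement ATGACTCAACATGACGGAATATCTAGGGAGAC, then reverse).

5'-CAGAGGGATCTATAAGGCAGTACAACTCAGTA-3'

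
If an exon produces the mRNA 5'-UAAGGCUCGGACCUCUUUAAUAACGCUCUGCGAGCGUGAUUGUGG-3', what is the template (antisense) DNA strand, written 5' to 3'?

5'-CCACAATCACGCTCGCAGAGCGTTATTAAAGAGGTCCGAGCCTTA-3'

Replace U with T to get the coding DNA strand: TAAGGCTCGGACCTCTTTAATAACGCTCTGCGAGCGTGATTGTGG. The template strand is its reverse complement (complement ATTCCGAGCCTGGAGAAATTATTGCGAGACGCTCGCACTAACACC, then reverse).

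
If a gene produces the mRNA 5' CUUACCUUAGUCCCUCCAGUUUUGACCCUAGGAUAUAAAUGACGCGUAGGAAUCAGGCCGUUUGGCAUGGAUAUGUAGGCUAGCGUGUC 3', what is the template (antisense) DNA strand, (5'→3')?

5'-GACACGCTAGCCTACATATCCATGCCAAACGGCCTGATTCCTACGCGTCATTTATATCCTAGGGTCAAAACTGGAGGGACTAAGGTAAG-3'

Replace U with T to get the coding DNA strand: CTTACCTTAGTCCCTCCAGTTTTGACCCTAGGATATAAATGACGCGTAGGAATCAGGCCGTTTGGCATGGATATGTAGGCTAGCGTGTC. The template strand is its reverse complement (complement GAATGGAATCAGGGAGGTCAAAACTGGGATCCTATATTTACTGCGCATCCTTAGTCCGGCAAACCGTACCTATACATCCGATCGCACAG, then reverse).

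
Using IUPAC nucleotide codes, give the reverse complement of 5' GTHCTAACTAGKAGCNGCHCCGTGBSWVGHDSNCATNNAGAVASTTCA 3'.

Standard pairs A↔T, G↔C; ambiguity codes pair K↔M, W↔W, S↔S, B↔V, D↔H, N↔N. Complement (CADGATTGATCMTCGNCGDGGCACVSWBCDHSNGTANNTCTBTSAAGT), then reverse for 5'→3'.

5'-TGAASTBTCTNNATGNSHDCBWSVCACGGDGCNGCTMCTAGTTAGDAC-3'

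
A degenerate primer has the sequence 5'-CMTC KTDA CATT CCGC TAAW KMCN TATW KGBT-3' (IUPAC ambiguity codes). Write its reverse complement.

Standard pairs A↔T, G↔C; ambiguity codes pair M↔K, W↔W, B↔V, D↔H, N↔N. Complement (GKAGMAHTGTAAGGCGATTWMKGNATAWMCVA), then reverse for 5'→3'.

5'-AVCMWATANGKMWTTAGCGGAATGTHAMGAKG-3'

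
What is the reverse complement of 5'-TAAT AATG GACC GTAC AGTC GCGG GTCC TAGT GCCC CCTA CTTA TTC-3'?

5'-GAATAAGTAGGGGGCACTAGGACCCGCGACTGTACGGTCCATTATTA-3'

Complement each base (A↔T, G↔C): ATTATTACCTGGCATGTCAGCGCCCAGGATCACGGGGGATGAATAAG. Then reverse.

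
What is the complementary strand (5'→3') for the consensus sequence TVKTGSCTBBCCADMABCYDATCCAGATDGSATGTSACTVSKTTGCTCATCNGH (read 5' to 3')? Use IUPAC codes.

5'-DCNGATGAGCAAMSBAGTSACATSCHATCTGGATHRGVTKHTGGVVAGSCAMBA-3'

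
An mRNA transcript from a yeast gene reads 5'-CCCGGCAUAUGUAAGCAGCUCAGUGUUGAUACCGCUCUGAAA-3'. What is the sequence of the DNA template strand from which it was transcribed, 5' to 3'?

Replace U with T to get the coding DNA strand: CCCGGCATATGTAAGCAGCTCAGTGTTGATACCGCTCTGAAA. The template strand is its reverse complement (complement GGGCCGTATACATTCGTCGAGTCACAACTATGGCGAGACTTT, then reverse).

5'-TTTCAGAGCGGTATCAACACTGAGCTGCTTACATATGCCGGG-3'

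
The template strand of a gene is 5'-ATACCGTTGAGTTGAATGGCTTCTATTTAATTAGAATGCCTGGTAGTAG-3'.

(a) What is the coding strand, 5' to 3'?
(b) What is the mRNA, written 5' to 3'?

(a) 5'-CTACTACCAGGCATTCTAATTAAATAGAAGCCATTCAACTCAACGGTAT-3'
(b) 5'-CUACUACCAGGCAUUCUAAUUAAAUAGAAGCCAUUCAACUCAACGGUAU-3'

(a) The coding strand is the reverse complement of the template: complement TATGGCAACTCAACTTACCGAAGATAAATTAATCTTACGGACCATCATC, then reverse.
(b) mRNA has the coding-strand sequence with T→U.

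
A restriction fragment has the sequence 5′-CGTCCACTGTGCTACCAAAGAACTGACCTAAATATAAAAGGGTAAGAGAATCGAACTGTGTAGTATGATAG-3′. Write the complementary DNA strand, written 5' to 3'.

Pairing A↔T and G↔C gives GCAGGTGACACGATGGTTTCTTGACTGGATTTATATTTTCCCATTCTCTTAGCTTGACACATCATACTATC, running 3'→5'. Reverse for the 5'→3' convention.

5'-CTATCATACTACACAGTTCGATTCTCTTACCCTTTTATATTTAGGTCAGTTCTTTGGTAGCACAGTGGACG-3'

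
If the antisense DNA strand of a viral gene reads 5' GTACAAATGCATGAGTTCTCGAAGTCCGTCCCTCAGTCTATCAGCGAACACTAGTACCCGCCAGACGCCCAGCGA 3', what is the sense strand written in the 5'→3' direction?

The coding strand is complementary and antiparallel to the template: take the complement (A↔T, G↔C) and reverse.

5'-TCGCTGGGCGTCTGGCGGGTACTAGTGTTCGCTGATAGACTGAGGGACGGACTTCGAGAACTCATGCATTTGTAC-3'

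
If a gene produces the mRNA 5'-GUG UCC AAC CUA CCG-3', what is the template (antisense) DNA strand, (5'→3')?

Replace U with T to get the coding DNA strand: GTGTCCAACCTACCG. The template strand is its reverse complement (complement CACAGGTTGGATGGC, then reverse).

5'-CGGTAGGTTGGACAC-3'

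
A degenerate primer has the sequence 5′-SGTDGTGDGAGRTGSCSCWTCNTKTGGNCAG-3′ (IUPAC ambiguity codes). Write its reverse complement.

Standard pairs A↔T, G↔C; ambiguity codes pair R↔Y, K↔M, W↔W, S↔S, D↔H, N↔N. Complement (SCAHCACHCTCYACSGSGWAGNAMACCNGTC), then reverse for 5'→3'.

5'-CTGNCCAMANGAWGSGSCAYCTCHCACHACS-3'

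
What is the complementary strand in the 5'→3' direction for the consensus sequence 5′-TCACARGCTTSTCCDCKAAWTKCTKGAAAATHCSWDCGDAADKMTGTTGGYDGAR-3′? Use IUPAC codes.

Standard pairs A↔T, G↔C; ambiguity codes pair R↔Y, M↔K, W↔W, S↔S, D↔H. Complement (AGTGTYCGAASAGGHGMTTWAMGAMCTTTTADGSWHGCHTTHMKACAACCRHCTY), then reverse for 5'→3'.

5'-YTCHRCCAACAKMHTTHCGHWSGDATTTTCMAGMAWTTMGHGGASAAGCYTGTGA-3'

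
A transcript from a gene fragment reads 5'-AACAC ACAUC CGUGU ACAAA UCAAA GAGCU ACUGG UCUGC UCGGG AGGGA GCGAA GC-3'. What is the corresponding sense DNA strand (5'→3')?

5'-AACACACATCCGTGTACAAATCAAAGAGCTACTGGTCTGCTCGGGAGGGAGCGAAGC-3'

The coding DNA strand has the same 5'→3' sequence as the mRNA with U replaced by T.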